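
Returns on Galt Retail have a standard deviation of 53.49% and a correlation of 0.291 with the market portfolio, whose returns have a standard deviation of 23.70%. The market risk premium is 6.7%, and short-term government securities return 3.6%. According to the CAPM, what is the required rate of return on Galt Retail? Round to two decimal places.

8.00%

β = ρ × σ_i / σ_m = 0.291 × 53.49% / 23.70% = 0.6568
E(R) = 3.6% + 0.6568 × 6.7% = 8.00%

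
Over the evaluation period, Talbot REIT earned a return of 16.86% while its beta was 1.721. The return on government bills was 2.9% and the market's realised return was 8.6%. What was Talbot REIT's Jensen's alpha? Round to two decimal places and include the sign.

+4.15%

Market excess return = 8.6% − 2.9% = 5.70%
CAPM benchmark = R_f + β(R_m − R_f) = 2.9% + 1.721 × 5.7% = 12.7097%
α = actual − benchmark = 16.86% − 12.7097% = +4.15%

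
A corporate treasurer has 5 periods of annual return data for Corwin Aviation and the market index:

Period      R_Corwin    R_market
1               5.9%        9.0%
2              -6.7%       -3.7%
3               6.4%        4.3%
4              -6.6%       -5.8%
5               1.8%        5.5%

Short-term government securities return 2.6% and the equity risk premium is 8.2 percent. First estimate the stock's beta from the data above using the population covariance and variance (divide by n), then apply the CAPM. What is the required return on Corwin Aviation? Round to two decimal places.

Mean R_i = (5.9 − 6.7 + 6.4 − 6.6 + 1.8) / 5 = 0.1600%
Mean R_m = (9.0 − 3.7 + 4.3 − 5.8 + 5.5) / 5 = 1.8600%
Σ(R_i − R̄_i)(R_m − R̄_m) = 152.1020  ⇒  Cov = 152.1020 / 5 = 30.4204
Σ(R_m − R̄_m)² = 159.7720  ⇒  Var(R_m) = 159.7720 / 5 = 31.9544
β = Cov / Var(R_m) = 30.4204 / 31.9544 = 0.9520
E(R) = R_f + β × MRP = 2.6% + 0.9520 × 8.2% = 10.41%

10.41%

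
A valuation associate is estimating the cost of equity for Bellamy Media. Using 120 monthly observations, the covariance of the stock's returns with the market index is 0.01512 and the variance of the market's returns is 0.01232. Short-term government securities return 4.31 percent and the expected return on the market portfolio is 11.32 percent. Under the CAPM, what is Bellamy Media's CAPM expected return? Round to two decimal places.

β = Cov(R_i, R_m) / Var(R_m) = 0.01512 / 0.01232 = 1.2273
MRP = 11.32% − 4.31% = 7.01%
E(R) = R_f + β × MRP = 4.31% + 1.2273 × 7.01% = 12.91%

12.91%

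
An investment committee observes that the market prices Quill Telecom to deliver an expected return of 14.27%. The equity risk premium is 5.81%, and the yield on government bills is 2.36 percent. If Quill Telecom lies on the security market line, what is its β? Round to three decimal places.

β = (E(R) − R_f) / MRP = (14.27% − 2.36%) / 5.81% = 11.91% / 5.81% = 2.050

2.050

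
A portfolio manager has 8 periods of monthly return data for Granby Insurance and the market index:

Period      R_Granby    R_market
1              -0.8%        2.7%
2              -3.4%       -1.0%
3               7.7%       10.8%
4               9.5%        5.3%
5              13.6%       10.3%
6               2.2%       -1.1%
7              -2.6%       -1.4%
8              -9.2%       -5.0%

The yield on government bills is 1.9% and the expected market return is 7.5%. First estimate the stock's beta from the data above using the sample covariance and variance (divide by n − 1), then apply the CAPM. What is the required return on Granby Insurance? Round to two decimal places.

8.55%

Mean R_i = (-0.8 − 3.4 + 7.7 + 9.5 + 13.6 + 2.2 − 2.6 − 9.2) / 8 = 2.1250%
Mean R_m = (2.7 − 1.0 + 10.8 + 5.3 + 10.3 − 1.1 − 1.4 − 5.0) / 8 = 2.5750%
Σ(R_i − R̄_i)(R_m − R̄_m) = 278.2750  ⇒  Cov = 278.2750 / 7 = 39.7536
Σ(R_m − R̄_m)² = 234.2350  ⇒  Var(R_m) = 234.2350 / 7 = 33.4621
β = Cov / Var(R_m) = 39.7536 / 33.4621 = 1.1880
MRP = 7.5% − 1.9% = 5.60%
E(R) = R_f + β × MRP = 1.9% + 1.1880 × 5.6% = 8.55%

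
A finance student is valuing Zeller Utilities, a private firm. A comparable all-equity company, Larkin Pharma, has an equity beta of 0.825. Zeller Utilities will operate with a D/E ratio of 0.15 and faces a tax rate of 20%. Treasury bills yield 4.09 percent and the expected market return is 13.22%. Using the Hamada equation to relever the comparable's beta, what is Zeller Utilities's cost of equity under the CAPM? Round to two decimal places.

12.53%

β_L = β_U × [1 + (1 − t)(D/E)] = 0.825 × [1 + (1 − 0.20) × 0.15]
    = 0.825 × [1 + 0.80 × 0.15] = 0.825 × 1.1200 = 0.9240
MRP = 13.22% − 4.09% = 9.13%
E(R) = R_f + β_L × MRP = 4.09% + 0.9240 × 9.13% = 12.53%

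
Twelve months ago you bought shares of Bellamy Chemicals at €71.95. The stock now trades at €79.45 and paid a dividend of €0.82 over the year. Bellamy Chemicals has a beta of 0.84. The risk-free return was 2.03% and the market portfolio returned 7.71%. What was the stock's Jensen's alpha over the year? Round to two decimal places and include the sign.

+4.76%

Realised HPR = (P1 + D1 − P0) / P0 = (79.45 + 0.82 − 71.95) / 71.95 = 8.32 / 71.95 = 11.5636%
MRP = 7.71% − 2.03% = 5.68%
CAPM required = R_f + β·MRP = 2.03% + 0.84 × 5.68% = 6.8012%
α = realised − required = 11.5636% − 6.8012% = +4.76%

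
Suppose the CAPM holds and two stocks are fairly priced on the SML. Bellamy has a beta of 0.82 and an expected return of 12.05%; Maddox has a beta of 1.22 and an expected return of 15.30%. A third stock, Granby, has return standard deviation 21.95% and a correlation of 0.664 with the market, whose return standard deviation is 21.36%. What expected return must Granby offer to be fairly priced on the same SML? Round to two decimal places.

MRP = (15.30% − 12.05%) / (1.22 − 0.82) = 8.1250%
R_f = 12.05% − 0.82 × 8.1250% = 5.3875%
β_Granby = ρ·σ_i/σ_m = 0.664 × 21.95 / 21.36 = 0.6823
E(R_Granby) = R_f + β × MRP = 5.3875% + 0.6823 × 8.1250% = 10.93%

10.93%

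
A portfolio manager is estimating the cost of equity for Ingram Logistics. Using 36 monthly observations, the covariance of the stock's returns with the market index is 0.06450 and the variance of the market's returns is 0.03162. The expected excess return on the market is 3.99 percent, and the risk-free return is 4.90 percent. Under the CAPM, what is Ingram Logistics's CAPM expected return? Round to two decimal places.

β = Cov(R_i, R_m) / Var(R_m) = 0.06450 / 0.03162 = 2.0398
E(R) = R_f + β × MRP = 4.90% + 2.0398 × 3.99% = 13.04%

13.04%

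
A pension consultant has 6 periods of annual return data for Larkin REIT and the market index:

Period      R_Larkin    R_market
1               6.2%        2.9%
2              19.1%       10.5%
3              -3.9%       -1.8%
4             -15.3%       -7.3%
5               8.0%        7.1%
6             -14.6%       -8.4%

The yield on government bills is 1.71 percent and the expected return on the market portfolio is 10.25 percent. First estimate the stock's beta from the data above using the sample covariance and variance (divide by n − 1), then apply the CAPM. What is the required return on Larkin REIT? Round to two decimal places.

16.69%

Mean R_i = (6.2 + 19.1 − 3.9 − 15.3 + 8.0 − 14.6) / 6 = -0.0833%
Mean R_m = (2.9 + 10.5 − 1.8 − 7.3 + 7.1 − 8.4) / 6 = 0.5000%
Σ(R_i − R̄_i)(R_m − R̄_m) = 516.9300  ⇒  Cov = 516.9300 / 5 = 103.3860
Σ(R_m − R̄_m)² = 294.6600  ⇒  Var(R_m) = 294.6600 / 5 = 58.9320
β = Cov / Var(R_m) = 103.3860 / 58.9320 = 1.7543
MRP = 10.25% − 1.71% = 8.54%
E(R) = R_f + β × MRP = 1.71% + 1.7543 × 8.54% = 16.69%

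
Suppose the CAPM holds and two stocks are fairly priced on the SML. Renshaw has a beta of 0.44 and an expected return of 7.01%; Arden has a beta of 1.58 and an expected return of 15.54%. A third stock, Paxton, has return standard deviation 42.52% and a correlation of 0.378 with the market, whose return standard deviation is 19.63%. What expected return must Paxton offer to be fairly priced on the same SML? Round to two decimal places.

9.84%

MRP = (15.54% − 7.01%) / (1.58 − 0.44) = 7.4825%
R_f = 7.01% − 0.44 × 7.4825% = 3.7177%
β_Paxton = ρ·σ_i/σ_m = 0.378 × 42.52 / 19.63 = 0.8188
E(R_Paxton) = R_f + β × MRP = 3.7177% + 0.8188 × 7.4825% = 9.84%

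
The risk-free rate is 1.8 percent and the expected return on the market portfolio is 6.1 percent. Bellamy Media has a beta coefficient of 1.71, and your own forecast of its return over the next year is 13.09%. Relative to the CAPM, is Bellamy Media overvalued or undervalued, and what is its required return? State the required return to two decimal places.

MRP = 6.1% − 1.8% = 4.30%
Required return = R_f + β·MRP = 1.8% + 1.71 × 4.3% = 9.15%
Forecast 13.09% > required 9.15% → the stock plots above the SML → undervalued.

Undervalued; required return 9.15%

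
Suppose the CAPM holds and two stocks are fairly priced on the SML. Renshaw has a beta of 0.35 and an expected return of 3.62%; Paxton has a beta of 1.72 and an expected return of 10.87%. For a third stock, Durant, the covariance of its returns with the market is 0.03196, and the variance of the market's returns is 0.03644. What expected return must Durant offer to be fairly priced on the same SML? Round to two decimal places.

6.41%

MRP = (10.87% − 3.62%) / (1.72 − 0.35) = 5.2920%
R_f = 3.62% − 0.35 × 5.2920% = 1.7678%
β_Durant = Cov / Var(R_m) = 0.03196 / 0.03644 = 0.8771
E(R_Durant) = R_f + β × MRP = 1.7678% + 0.8771 × 5.2920% = 6.41%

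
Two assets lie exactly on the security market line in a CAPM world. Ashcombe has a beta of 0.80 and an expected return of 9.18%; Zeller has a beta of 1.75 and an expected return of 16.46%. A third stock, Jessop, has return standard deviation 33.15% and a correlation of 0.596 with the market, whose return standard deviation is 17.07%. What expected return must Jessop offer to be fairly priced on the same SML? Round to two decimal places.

MRP = (16.46% − 9.18%) / (1.75 − 0.80) = 7.6632%
R_f = 9.18% − 0.80 × 7.6632% = 3.0494%
β_Jessop = ρ·σ_i/σ_m = 0.596 × 33.15 / 17.07 = 1.1574
E(R_Jessop) = R_f + β × MRP = 3.0494% + 1.1574 × 7.6632% = 11.92%

11.92%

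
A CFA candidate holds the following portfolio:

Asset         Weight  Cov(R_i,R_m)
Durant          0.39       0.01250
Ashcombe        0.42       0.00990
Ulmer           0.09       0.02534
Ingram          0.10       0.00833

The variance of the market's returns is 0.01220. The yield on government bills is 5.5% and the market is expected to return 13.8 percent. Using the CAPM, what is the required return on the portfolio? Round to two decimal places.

β_Durant = 0.01250 / 0.01220 = 1.0246
β_Ashcombe = 0.00990 / 0.01220 = 0.8115
β_Ulmer = 0.02534 / 0.01220 = 2.0770
β_Ingram = 0.00833 / 0.01220 = 0.6828
β_P = Σ w_i β_i = 0.39×1.0246 + 0.42×0.8115 + 0.09×2.0770 + 0.10×0.6828 = 0.9956
MRP = 13.8% − 5.5% = 8.30%
E(R_P) = R_f + β_P × MRP = 5.5% + 0.9956 × 8.3% = 13.76%

13.76%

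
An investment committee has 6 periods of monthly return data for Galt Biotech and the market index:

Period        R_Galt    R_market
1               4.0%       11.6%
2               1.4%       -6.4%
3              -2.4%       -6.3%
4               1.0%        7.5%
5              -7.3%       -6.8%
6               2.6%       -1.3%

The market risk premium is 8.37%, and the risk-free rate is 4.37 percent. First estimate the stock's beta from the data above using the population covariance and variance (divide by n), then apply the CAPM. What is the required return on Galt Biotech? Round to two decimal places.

7.16%

Mean R_i = (4.0 + 1.4 − 2.4 + 1.0 − 7.3 + 2.6) / 6 = -0.1167%
Mean R_m = (11.6 − 6.4 − 6.3 + 7.5 − 6.8 − 1.3) / 6 = -0.2833%
Σ(R_i − R̄_i)(R_m − R̄_m) = 106.1217  ⇒  Cov = 106.1217 / 6 = 17.6870
Σ(R_m − R̄_m)² = 318.9083  ⇒  Var(R_m) = 318.9083 / 6 = 53.1514
β = Cov / Var(R_m) = 17.6870 / 53.1514 = 0.3328
E(R) = R_f + β × MRP = 4.37% + 0.3328 × 8.37% = 7.16%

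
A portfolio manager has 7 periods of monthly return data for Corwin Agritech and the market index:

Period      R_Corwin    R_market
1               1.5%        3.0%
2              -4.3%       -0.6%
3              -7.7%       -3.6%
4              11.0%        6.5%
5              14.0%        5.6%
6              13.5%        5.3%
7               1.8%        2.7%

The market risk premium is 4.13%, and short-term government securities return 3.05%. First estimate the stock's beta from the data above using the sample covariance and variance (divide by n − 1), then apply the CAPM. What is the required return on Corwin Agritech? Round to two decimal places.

12.34%

Mean R_i = (1.5 − 4.3 − 7.7 + 11.0 + 14.0 + 13.5 + 1.8) / 7 = 4.2571%
Mean R_m = (3.0 − 0.6 − 3.6 + 6.5 + 5.6 + 5.3 + 2.7) / 7 = 2.7000%
Σ(R_i − R̄_i)(R_m − R̄_m) = 180.6500  ⇒  Cov = 180.6500 / 6 = 30.1083
Σ(R_m − R̄_m)² = 80.2800  ⇒  Var(R_m) = 80.2800 / 6 = 13.3800
β = Cov / Var(R_m) = 30.1083 / 13.3800 = 2.2502
E(R) = R_f + β × MRP = 3.05% + 2.2502 × 4.13% = 12.34%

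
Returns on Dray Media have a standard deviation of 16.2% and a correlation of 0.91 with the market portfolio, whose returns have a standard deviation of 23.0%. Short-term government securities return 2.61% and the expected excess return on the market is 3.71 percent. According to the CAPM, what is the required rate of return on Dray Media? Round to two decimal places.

4.99%

β = ρ × σ_i / σ_m = 0.91 × 16.2% / 23.0% = 0.6410
E(R) = 2.61% + 0.6410 × 3.71% = 4.99%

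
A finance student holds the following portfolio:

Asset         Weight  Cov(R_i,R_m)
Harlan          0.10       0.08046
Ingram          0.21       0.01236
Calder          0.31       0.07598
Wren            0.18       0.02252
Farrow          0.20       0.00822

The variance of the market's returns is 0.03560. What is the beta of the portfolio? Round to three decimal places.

1.121

β_Harlan = 0.08046 / 0.03560 = 2.2601
β_Ingram = 0.01236 / 0.03560 = 0.3472
β_Calder = 0.07598 / 0.03560 = 2.1343
β_Wren = 0.02252 / 0.03560 = 0.6326
β_Farrow = 0.00822 / 0.03560 = 0.2309
β_P = Σ w_i β_i = 0.10×2.2601 + 0.21×0.3472 + 0.31×2.1343 + 0.18×0.6326 + 0.20×0.2309 = 1.1206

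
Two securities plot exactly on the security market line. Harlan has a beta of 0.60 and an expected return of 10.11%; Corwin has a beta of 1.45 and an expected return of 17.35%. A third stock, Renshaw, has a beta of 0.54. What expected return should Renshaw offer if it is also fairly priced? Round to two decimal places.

9.60%

MRP (SML slope) = (17.35% − 10.11%) / (1.45 − 0.60) = 7.24% / 0.85 = 8.5176%
R_f (intercept) = 10.11% − 0.60 × 8.5176% = 4.9994%
E(R_Renshaw) = R_f + β × MRP = 4.9994% + 0.54 × 8.5176% = 9.60%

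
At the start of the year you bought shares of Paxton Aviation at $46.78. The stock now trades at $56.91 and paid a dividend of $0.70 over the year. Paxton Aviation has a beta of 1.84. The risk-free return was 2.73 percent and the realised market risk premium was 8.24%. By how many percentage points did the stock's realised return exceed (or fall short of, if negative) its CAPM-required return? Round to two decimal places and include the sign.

Realised HPR = (P1 + D1 − P0) / P0 = (56.91 + 0.70 − 46.78) / 46.78 = 10.83 / 46.78 = 23.1509%
CAPM required = R_f + β·MRP = 2.73% + 1.84 × 8.24% = 17.8916%
α = realised − required = 23.1509% − 17.8916% = +5.26%

+5.26%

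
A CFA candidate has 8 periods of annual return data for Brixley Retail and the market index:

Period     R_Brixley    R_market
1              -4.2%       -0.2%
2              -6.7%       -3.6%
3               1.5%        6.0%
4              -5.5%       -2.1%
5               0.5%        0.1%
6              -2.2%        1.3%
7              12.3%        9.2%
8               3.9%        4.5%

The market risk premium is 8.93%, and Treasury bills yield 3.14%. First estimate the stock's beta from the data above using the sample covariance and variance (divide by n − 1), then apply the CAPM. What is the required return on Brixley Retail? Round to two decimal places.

15.00%

Mean R_i = (-4.2 − 6.7 + 1.5 − 5.5 + 0.5 − 2.2 + 12.3 + 3.9) / 8 = -0.0500%
Mean R_m = (-0.2 − 3.6 + 6.0 − 2.1 + 0.1 + 1.3 + 9.2 + 4.5) / 8 = 1.9000%
Σ(R_i − R̄_i)(R_m − R̄_m) = 174.1700  ⇒  Cov = 174.1700 / 7 = 24.8814
Σ(R_m − R̄_m)² = 131.1200  ⇒  Var(R_m) = 131.1200 / 7 = 18.7314
β = Cov / Var(R_m) = 24.8814 / 18.7314 = 1.3283
E(R) = R_f + β × MRP = 3.14% + 1.3283 × 8.93% = 15.00%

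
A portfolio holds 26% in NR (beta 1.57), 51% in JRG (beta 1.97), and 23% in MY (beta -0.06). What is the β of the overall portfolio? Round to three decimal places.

β_P = Σ w_i β_i = 0.26×1.57 + 0.51×1.97 + 0.23×-0.06 = 1.3991

1.399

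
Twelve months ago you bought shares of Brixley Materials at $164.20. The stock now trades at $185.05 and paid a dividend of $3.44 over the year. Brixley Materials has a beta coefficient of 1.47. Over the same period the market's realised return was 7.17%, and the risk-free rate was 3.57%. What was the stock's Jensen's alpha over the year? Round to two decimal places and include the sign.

Realised HPR = (P1 + D1 − P0) / P0 = (185.05 + 3.44 − 164.20) / 164.20 = 24.29 / 164.20 = 14.7929%
MRP = 7.17% − 3.57% = 3.60%
CAPM required = R_f + β·MRP = 3.57% + 1.47 × 3.60% = 8.8620%
α = realised − required = 14.7929% − 8.8620% = +5.93%

+5.93%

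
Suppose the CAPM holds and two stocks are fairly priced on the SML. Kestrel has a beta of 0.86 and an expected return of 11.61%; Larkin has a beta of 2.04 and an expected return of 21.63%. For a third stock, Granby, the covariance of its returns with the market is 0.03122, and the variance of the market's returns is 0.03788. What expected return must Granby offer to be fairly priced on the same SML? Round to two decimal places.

MRP = (21.63% − 11.61%) / (2.04 − 0.86) = 8.4915%
R_f = 11.61% − 0.86 × 8.4915% = 4.3073%
β_Granby = Cov / Var(R_m) = 0.03122 / 0.03788 = 0.8242
E(R_Granby) = R_f + β × MRP = 4.3073% + 0.8242 × 8.4915% = 11.31%

11.31%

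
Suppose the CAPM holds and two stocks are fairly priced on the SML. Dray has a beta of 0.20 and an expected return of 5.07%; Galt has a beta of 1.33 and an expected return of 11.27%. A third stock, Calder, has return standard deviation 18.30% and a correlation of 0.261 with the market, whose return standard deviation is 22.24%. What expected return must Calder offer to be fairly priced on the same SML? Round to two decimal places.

MRP = (11.27% − 5.07%) / (1.33 − 0.20) = 5.4867%
R_f = 5.07% − 0.20 × 5.4867% = 3.9727%
β_Calder = ρ·σ_i/σ_m = 0.261 × 18.30 / 22.24 = 0.2148
E(R_Calder) = R_f + β × MRP = 3.9727% + 0.2148 × 5.4867% = 5.15%

5.15%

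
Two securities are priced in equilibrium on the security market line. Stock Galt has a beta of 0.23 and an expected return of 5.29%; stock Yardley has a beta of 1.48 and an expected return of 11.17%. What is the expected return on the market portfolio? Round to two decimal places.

Both satisfy E(R) = R_f + β·MRP, so the slope of the SML is
MRP = (11.17% − 5.29%) / (1.48 − 0.23) = 5.88% / 1.25 = 4.7040%
R_f = E(R_Galt) − β_Galt·MRP = 5.29% − 0.23 × 4.7040% = 4.2081%
E(R_m) = R_f + MRP = 4.2081% + 4.7040% = 8.91%

8.91%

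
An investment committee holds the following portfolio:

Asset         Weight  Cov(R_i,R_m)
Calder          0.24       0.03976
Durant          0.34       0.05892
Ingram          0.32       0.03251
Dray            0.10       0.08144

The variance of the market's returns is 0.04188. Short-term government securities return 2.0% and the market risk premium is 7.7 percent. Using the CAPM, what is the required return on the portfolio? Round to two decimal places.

β_Calder = 0.03976 / 0.04188 = 0.9494
β_Durant = 0.05892 / 0.04188 = 1.4069
β_Ingram = 0.03251 / 0.04188 = 0.7763
β_Dray = 0.08144 / 0.04188 = 1.9446
β_P = Σ w_i β_i = 0.24×0.9494 + 0.34×1.4069 + 0.32×0.7763 + 0.10×1.9446 = 1.1491
E(R_P) = R_f + β_P × MRP = 2.0% + 1.1491 × 7.7% = 10.85%

10.85%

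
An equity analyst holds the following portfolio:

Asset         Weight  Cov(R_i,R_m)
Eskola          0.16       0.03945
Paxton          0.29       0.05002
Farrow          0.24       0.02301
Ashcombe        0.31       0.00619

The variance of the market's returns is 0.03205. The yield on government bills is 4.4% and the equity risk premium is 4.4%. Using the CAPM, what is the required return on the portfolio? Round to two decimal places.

8.28%

β_Eskola = 0.03945 / 0.03205 = 1.2309
β_Paxton = 0.05002 / 0.03205 = 1.5607
β_Farrow = 0.02301 / 0.03205 = 0.7179
β_Ashcombe = 0.00619 / 0.03205 = 0.1931
β_P = Σ w_i β_i = 0.16×1.2309 + 0.29×1.5607 + 0.24×0.7179 + 0.31×0.1931 = 0.8817
E(R_P) = R_f + β_P × MRP = 4.4% + 0.8817 × 4.4% = 8.28%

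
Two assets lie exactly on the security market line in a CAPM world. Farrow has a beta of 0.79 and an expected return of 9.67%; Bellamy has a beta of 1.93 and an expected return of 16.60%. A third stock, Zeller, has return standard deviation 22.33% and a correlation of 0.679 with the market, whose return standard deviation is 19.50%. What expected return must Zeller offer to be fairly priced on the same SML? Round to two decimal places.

MRP = (16.60% − 9.67%) / (1.93 − 0.79) = 6.0789%
R_f = 9.67% − 0.79 × 6.0789% = 4.8677%
β_Zeller = ρ·σ_i/σ_m = 0.679 × 22.33 / 19.50 = 0.7775
E(R_Zeller) = R_f + β × MRP = 4.8677% + 0.7775 × 6.0789% = 9.59%

9.59%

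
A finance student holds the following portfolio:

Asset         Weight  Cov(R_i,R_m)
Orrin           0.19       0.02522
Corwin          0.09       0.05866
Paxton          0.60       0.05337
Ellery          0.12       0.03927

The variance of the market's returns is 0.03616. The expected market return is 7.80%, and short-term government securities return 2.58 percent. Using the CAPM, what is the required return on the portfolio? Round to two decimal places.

β_Orrin = 0.02522 / 0.03616 = 0.6975
β_Corwin = 0.05866 / 0.03616 = 1.6222
β_Paxton = 0.05337 / 0.03616 = 1.4759
β_Ellery = 0.03927 / 0.03616 = 1.0860
β_P = Σ w_i β_i = 0.19×0.6975 + 0.09×1.6222 + 0.60×1.4759 + 0.12×1.0860 = 1.2944
MRP = 7.80% − 2.58% = 5.22%
E(R_P) = R_f + β_P × MRP = 2.58% + 1.2944 × 5.22% = 9.34%

9.34%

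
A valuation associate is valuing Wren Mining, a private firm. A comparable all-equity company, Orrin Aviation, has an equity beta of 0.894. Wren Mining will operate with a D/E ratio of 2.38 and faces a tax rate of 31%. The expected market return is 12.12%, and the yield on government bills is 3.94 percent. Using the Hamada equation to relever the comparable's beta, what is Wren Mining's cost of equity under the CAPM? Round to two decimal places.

β_L = β_U × [1 + (1 − t)(D/E)] = 0.894 × [1 + (1 − 0.31) × 2.38]
    = 0.894 × [1 + 0.69 × 2.38] = 0.894 × 2.6422 = 2.3621
MRP = 12.12% − 3.94% = 8.18%
E(R) = R_f + β_L × MRP = 3.94% + 2.3621 × 8.18% = 23.26%

23.26%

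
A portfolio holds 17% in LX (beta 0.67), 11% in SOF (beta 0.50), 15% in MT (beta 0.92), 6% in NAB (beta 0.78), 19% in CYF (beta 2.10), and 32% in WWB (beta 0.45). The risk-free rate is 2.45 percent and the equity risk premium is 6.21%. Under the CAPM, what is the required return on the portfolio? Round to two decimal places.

β_P = Σ w_i β_i = 0.17×0.67 + 0.11×0.50 + 0.15×0.92 + 0.06×0.78 + 0.19×2.10 + 0.32×0.45 = 0.8967
E(R_P) = R_f + β_P × MRP = 2.45% + 0.8967 × 6.21% = 8.02%

8.02%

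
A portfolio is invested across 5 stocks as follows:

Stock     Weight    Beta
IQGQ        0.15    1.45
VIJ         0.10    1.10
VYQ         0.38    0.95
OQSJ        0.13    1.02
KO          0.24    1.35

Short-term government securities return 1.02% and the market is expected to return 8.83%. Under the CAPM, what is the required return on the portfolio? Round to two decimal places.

9.96%

β_P = Σ w_i β_i = 0.15×1.45 + 0.10×1.10 + 0.38×0.95 + 0.13×1.02 + 0.24×1.35 = 1.1451
MRP = 8.83% − 1.02% = 7.81%
E(R_P) = R_f + β_P × MRP = 1.02% + 1.1451 × 7.81% = 9.96%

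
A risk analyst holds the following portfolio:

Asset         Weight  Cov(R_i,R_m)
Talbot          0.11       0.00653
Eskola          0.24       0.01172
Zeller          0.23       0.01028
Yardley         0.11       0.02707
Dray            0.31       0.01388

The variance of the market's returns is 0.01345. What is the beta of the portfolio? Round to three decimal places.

β_Talbot = 0.00653 / 0.01345 = 0.4855
β_Eskola = 0.01172 / 0.01345 = 0.8714
β_Zeller = 0.01028 / 0.01345 = 0.7643
β_Yardley = 0.02707 / 0.01345 = 2.0126
β_Dray = 0.01388 / 0.01345 = 1.0320
β_P = Σ w_i β_i = 0.11×0.4855 + 0.24×0.8714 + 0.23×0.7643 + 0.11×2.0126 + 0.31×1.0320 = 0.9796

0.980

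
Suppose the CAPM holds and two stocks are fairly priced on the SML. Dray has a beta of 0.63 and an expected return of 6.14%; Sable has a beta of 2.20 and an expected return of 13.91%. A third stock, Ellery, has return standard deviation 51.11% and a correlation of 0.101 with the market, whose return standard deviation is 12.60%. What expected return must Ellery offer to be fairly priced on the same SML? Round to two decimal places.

MRP = (13.91% − 6.14%) / (2.20 − 0.63) = 4.9490%
R_f = 6.14% − 0.63 × 4.9490% = 3.0221%
β_Ellery = ρ·σ_i/σ_m = 0.101 × 51.11 / 12.60 = 0.4097
E(R_Ellery) = R_f + β × MRP = 3.0221% + 0.4097 × 4.9490% = 5.05%

5.05%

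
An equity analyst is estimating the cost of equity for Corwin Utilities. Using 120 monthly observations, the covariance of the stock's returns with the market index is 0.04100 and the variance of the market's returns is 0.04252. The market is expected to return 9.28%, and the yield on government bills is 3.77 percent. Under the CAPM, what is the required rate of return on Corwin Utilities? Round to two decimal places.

β = Cov(R_i, R_m) / Var(R_m) = 0.04100 / 0.04252 = 0.9643
MRP = 9.28% − 3.77% = 5.51%
E(R) = R_f + β × MRP = 3.77% + 0.9643 × 5.51% = 9.08%

9.08%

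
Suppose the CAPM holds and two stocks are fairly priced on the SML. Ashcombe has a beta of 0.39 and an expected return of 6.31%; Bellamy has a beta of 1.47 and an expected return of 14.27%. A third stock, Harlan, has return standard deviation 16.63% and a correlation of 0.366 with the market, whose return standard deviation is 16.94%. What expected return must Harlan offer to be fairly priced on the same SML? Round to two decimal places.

MRP = (14.27% − 6.31%) / (1.47 − 0.39) = 7.3704%
R_f = 6.31% − 0.39 × 7.3704% = 3.4355%
β_Harlan = ρ·σ_i/σ_m = 0.366 × 16.63 / 16.94 = 0.3593
E(R_Harlan) = R_f + β × MRP = 3.4355% + 0.3593 × 7.3704% = 6.08%

6.08%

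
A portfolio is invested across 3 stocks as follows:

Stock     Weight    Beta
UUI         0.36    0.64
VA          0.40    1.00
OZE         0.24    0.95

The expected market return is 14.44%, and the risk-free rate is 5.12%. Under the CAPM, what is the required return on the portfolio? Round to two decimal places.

13.12%

β_P = Σ w_i β_i = 0.36×0.64 + 0.40×1.00 + 0.24×0.95 = 0.8584
MRP = 14.44% − 5.12% = 9.32%
E(R_P) = R_f + β_P × MRP = 5.12% + 0.8584 × 9.32% = 13.12%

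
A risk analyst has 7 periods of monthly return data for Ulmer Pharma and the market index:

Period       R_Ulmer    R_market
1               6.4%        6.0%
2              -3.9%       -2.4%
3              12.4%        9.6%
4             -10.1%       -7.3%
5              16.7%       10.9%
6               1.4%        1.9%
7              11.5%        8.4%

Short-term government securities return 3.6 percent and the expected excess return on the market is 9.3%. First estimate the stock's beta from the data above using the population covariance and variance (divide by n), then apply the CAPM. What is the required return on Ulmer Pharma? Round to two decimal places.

Mean R_i = (6.4 − 3.9 + 12.4 − 10.1 + 16.7 + 1.4 + 11.5) / 7 = 4.9143%
Mean R_m = (6.0 − 2.4 + 9.6 − 7.3 + 10.9 + 1.9 + 8.4) / 7 = 3.8714%
Σ(R_i − R̄_i)(R_m − R̄_m) = 388.6429  ⇒  Cov = 388.6429 / 7 = 55.5204
Σ(R_m − R̄_m)² = 275.2743  ⇒  Var(R_m) = 275.2743 / 7 = 39.3249
β = Cov / Var(R_m) = 55.5204 / 39.3249 = 1.4118
E(R) = R_f + β × MRP = 3.6% + 1.4118 × 9.3% = 16.73%

16.73%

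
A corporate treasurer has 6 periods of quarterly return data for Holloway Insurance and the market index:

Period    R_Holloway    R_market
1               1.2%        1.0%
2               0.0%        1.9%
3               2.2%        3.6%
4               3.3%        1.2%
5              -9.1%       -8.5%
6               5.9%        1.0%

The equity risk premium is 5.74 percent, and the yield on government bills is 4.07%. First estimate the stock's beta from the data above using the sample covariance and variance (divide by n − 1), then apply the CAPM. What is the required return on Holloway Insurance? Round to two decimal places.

Mean R_i = (1.2 + 0.0 + 2.2 + 3.3 − 9.1 + 5.9) / 6 = 0.5833%
Mean R_m = (1.0 + 1.9 + 3.6 + 1.2 − 8.5 + 1.0) / 6 = 0.0333%
Σ(R_i − R̄_i)(R_m − R̄_m) = 96.2133  ⇒  Cov = 96.2133 / 5 = 19.2427
Σ(R_m − R̄_m)² = 92.2533  ⇒  Var(R_m) = 92.2533 / 5 = 18.4507
β = Cov / Var(R_m) = 19.2427 / 18.4507 = 1.0429
E(R) = R_f + β × MRP = 4.07% + 1.0429 × 5.74% = 10.06%

10.06%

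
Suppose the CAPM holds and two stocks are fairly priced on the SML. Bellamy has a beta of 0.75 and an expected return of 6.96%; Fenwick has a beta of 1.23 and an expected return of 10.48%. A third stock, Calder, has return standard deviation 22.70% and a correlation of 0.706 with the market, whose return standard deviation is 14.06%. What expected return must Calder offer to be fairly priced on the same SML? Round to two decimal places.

MRP = (10.48% − 6.96%) / (1.23 − 0.75) = 7.3333%
R_f = 6.96% − 0.75 × 7.3333% = 1.4600%
β_Calder = ρ·σ_i/σ_m = 0.706 × 22.70 / 14.06 = 1.1398
E(R_Calder) = R_f + β × MRP = 1.4600% + 1.1398 × 7.3333% = 9.82%

9.82%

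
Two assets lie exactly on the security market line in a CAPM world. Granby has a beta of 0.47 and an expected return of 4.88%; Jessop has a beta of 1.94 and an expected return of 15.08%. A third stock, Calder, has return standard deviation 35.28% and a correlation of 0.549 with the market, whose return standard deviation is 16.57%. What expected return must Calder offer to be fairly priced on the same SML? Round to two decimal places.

9.73%

MRP = (15.08% − 4.88%) / (1.94 − 0.47) = 6.9388%
R_f = 4.88% − 0.47 × 6.9388% = 1.6188%
β_Calder = ρ·σ_i/σ_m = 0.549 × 35.28 / 16.57 = 1.1689
E(R_Calder) = R_f + β × MRP = 1.6188% + 1.1689 × 6.9388% = 9.73%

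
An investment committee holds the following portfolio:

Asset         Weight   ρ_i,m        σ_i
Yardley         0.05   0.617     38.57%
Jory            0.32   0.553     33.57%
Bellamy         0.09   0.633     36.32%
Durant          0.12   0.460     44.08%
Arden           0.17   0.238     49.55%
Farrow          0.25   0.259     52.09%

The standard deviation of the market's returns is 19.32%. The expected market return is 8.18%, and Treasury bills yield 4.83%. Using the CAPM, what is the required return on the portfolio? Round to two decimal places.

7.78%

β_Yardley = 0.617 × 38.57% / 19.32% = 1.2318
β_Jory = 0.553 × 33.57% / 19.32% = 0.9609
β_Bellamy = 0.633 × 36.32% / 19.32% = 1.1900
β_Durant = 0.460 × 44.08% / 19.32% = 1.0495
β_Arden = 0.238 × 49.55% / 19.32% = 0.6104
β_Farrow = 0.259 × 52.09% / 19.32% = 0.6983
β_P = Σ w_i β_i = 0.05×1.2318 + 0.32×0.9609 + 0.09×1.1900 + 0.12×1.0495 + 0.17×0.6104 + 0.25×0.6983 = 0.8805
MRP = 8.18% − 4.83% = 3.35%
E(R_P) = R_f + β_P × MRP = 4.83% + 0.8805 × 3.35% = 7.78%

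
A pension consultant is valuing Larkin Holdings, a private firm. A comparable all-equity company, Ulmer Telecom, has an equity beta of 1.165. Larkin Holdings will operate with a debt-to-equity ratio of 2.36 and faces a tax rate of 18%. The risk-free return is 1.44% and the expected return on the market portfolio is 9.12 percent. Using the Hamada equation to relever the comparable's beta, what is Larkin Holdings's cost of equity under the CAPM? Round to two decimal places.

β_L = β_U × [1 + (1 − t)(D/E)] = 1.165 × [1 + (1 − 0.18) × 2.36]
    = 1.165 × [1 + 0.82 × 2.36] = 1.165 × 2.9352 = 3.4195
MRP = 9.12% − 1.44% = 7.68%
E(R) = R_f + β_L × MRP = 1.44% + 3.4195 × 7.68% = 27.70%

27.70%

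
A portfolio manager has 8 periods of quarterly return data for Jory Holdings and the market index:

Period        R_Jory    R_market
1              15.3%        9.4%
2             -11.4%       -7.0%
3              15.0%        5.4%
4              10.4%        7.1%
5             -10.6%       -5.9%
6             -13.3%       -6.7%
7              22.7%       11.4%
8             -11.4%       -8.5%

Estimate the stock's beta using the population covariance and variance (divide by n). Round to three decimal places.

1.766

Mean R_i = (15.3 − 11.4 + 15.0 + 10.4 − 10.6 − 13.3 + 22.7 − 11.4) / 8 = 2.0875%
Mean R_m = (9.4 − 7.0 + 5.4 + 7.1 − 5.9 − 6.7 + 11.4 − 8.5) / 8 = 0.6500%
Σ(R_i − R̄_i)(R_m − R̄_m) = 874.9350  ⇒  Cov = 874.9350 / 8 = 109.3669
Σ(R_m − R̄_m)² = 495.4600  ⇒  Var(R_m) = 495.4600 / 8 = 61.9325
β = Cov / Var(R_m) = 109.3669 / 61.9325 = 1.7659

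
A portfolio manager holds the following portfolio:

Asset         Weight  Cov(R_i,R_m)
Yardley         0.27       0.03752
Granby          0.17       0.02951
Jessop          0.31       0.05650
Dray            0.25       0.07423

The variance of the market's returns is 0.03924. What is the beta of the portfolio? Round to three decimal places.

β_Yardley = 0.03752 / 0.03924 = 0.9562
β_Granby = 0.02951 / 0.03924 = 0.7520
β_Jessop = 0.05650 / 0.03924 = 1.4399
β_Dray = 0.07423 / 0.03924 = 1.8917
β_P = Σ w_i β_i = 0.27×0.9562 + 0.17×0.7520 + 0.31×1.4399 + 0.25×1.8917 = 1.3053

1.305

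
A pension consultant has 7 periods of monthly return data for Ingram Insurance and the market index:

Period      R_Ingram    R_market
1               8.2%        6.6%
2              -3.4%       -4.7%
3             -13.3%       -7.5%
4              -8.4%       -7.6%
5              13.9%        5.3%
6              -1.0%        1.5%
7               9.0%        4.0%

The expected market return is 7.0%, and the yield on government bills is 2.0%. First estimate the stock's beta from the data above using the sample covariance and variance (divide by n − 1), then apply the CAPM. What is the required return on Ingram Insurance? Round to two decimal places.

9.63%

Mean R_i = (8.2 − 3.4 − 13.3 − 8.4 + 13.9 − 1.0 + 9.0) / 7 = 0.7143%
Mean R_m = (6.6 − 4.7 − 7.5 − 7.6 + 5.3 + 1.5 + 4.0) / 7 = -0.3429%
Σ(R_i − R̄_i)(R_m − R̄_m) = 343.5743  ⇒  Cov = 343.5743 / 6 = 57.2624
Σ(R_m − R̄_m)² = 225.1771  ⇒  Var(R_m) = 225.1771 / 6 = 37.5295
β = Cov / Var(R_m) = 57.2624 / 37.5295 = 1.5258
MRP = 7.0% − 2.0% = 5.00%
E(R) = R_f + β × MRP = 2.0% + 1.5258 × 5.0% = 9.63%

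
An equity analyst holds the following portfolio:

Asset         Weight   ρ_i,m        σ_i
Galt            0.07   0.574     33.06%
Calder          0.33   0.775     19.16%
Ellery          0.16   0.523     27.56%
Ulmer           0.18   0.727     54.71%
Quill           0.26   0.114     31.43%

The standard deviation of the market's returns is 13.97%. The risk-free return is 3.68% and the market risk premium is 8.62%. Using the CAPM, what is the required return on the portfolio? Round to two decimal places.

β_Galt = 0.574 × 33.06% / 13.97% = 1.3584
β_Calder = 0.775 × 19.16% / 13.97% = 1.0629
β_Ellery = 0.523 × 27.56% / 13.97% = 1.0318
β_Ulmer = 0.727 × 54.71% / 13.97% = 2.8471
β_Quill = 0.114 × 31.43% / 13.97% = 0.2565
β_P = Σ w_i β_i = 0.07×1.3584 + 0.33×1.0629 + 0.16×1.0318 + 0.18×2.8471 + 0.26×0.2565 = 1.1901
E(R_P) = R_f + β_P × MRP = 3.68% + 1.1901 × 8.62% = 13.94%

13.94%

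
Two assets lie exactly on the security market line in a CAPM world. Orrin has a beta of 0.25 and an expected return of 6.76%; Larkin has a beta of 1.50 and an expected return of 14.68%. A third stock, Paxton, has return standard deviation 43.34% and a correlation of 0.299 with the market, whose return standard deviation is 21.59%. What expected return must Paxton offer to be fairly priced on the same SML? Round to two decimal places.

8.98%

MRP = (14.68% − 6.76%) / (1.50 − 0.25) = 6.3360%
R_f = 6.76% − 0.25 × 6.3360% = 5.1760%
β_Paxton = ρ·σ_i/σ_m = 0.299 × 43.34 / 21.59 = 0.6002
E(R_Paxton) = R_f + β × MRP = 5.1760% + 0.6002 × 6.3360% = 8.98%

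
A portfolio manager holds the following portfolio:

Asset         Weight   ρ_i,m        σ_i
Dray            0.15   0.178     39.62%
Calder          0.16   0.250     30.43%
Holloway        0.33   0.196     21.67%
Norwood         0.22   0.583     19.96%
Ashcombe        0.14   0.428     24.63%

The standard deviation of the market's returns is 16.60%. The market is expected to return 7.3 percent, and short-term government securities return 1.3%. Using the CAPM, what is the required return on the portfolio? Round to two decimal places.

4.09%

β_Dray = 0.178 × 39.62% / 16.60% = 0.4248
β_Calder = 0.250 × 30.43% / 16.60% = 0.4583
β_Holloway = 0.196 × 21.67% / 16.60% = 0.2559
β_Norwood = 0.583 × 19.96% / 16.60% = 0.7010
β_Ashcombe = 0.428 × 24.63% / 16.60% = 0.6350
β_P = Σ w_i β_i = 0.15×0.4248 + 0.16×0.4583 + 0.33×0.2559 + 0.22×0.7010 + 0.14×0.6350 = 0.4646
MRP = 7.3% − 1.3% = 6.00%
E(R_P) = R_f + β_P × MRP = 1.3% + 0.4646 × 6.0% = 4.09%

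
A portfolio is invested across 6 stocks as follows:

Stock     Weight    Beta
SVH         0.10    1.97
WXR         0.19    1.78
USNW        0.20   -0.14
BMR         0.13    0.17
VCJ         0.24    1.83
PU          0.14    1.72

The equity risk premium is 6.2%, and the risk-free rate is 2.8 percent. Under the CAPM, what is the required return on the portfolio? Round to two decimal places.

β_P = Σ w_i β_i = 0.10×1.97 + 0.19×1.78 + 0.20×-0.14 + 0.13×0.17 + 0.24×1.83 + 0.14×1.72 = 1.2093
E(R_P) = R_f + β_P × MRP = 2.8% + 1.2093 × 6.2% = 10.30%

10.30%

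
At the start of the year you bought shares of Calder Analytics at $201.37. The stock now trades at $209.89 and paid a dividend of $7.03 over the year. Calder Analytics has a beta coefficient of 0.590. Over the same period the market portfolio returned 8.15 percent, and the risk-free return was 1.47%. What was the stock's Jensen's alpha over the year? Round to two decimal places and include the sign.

+2.31%

Realised HPR = (P1 + D1 − P0) / P0 = (209.89 + 7.03 − 201.37) / 201.37 = 15.55 / 201.37 = 7.7221%
MRP = 8.15% − 1.47% = 6.68%
CAPM required = R_f + β·MRP = 1.47% + 0.590 × 6.68% = 5.41120%
α = realised − required = 7.7221% − 5.41120% = +2.31%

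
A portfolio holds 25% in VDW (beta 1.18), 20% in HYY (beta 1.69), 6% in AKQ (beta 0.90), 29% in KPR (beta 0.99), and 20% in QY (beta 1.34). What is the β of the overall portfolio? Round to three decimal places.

1.242

β_P = Σ w_i β_i = 0.25×1.18 + 0.20×1.69 + 0.06×0.90 + 0.29×0.99 + 0.20×1.34 = 1.2421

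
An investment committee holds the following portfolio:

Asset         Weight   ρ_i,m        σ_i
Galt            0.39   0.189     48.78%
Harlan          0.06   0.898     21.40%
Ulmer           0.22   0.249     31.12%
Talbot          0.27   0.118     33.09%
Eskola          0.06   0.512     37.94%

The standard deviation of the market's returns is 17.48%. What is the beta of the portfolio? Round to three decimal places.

β_Galt = 0.189 × 48.78% / 17.48% = 0.5274
β_Harlan = 0.898 × 21.40% / 17.48% = 1.0994
β_Ulmer = 0.249 × 31.12% / 17.48% = 0.4433
β_Talbot = 0.118 × 33.09% / 17.48% = 0.2234
β_Eskola = 0.512 × 37.94% / 17.48% = 1.1113
β_P = Σ w_i β_i = 0.39×0.5274 + 0.06×1.0994 + 0.22×0.4433 + 0.27×0.2234 + 0.06×1.1113 = 0.4962

0.496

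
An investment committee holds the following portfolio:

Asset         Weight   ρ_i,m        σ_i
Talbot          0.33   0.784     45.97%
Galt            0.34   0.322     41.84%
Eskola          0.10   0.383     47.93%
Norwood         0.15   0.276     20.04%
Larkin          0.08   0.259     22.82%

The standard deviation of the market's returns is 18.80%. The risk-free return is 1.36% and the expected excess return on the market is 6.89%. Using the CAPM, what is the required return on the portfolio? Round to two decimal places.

8.55%

β_Talbot = 0.784 × 45.97% / 18.80% = 1.9170
β_Galt = 0.322 × 41.84% / 18.80% = 0.7166
β_Eskola = 0.383 × 47.93% / 18.80% = 0.9764
β_Norwood = 0.276 × 20.04% / 18.80% = 0.2942
β_Larkin = 0.259 × 22.82% / 18.80% = 0.3144
β_P = Σ w_i β_i = 0.33×1.9170 + 0.34×0.7166 + 0.10×0.9764 + 0.15×0.2942 + 0.08×0.3144 = 1.0432
E(R_P) = R_f + β_P × MRP = 1.36% + 1.0432 × 6.89% = 8.55%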